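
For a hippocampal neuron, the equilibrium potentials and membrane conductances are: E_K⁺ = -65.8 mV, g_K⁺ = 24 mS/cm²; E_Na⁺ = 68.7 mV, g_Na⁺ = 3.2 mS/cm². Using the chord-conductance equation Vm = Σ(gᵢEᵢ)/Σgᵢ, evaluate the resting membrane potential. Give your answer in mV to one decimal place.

Σ gᵢEᵢ = 24·(-65.8) + 3.2·(68.7) = -1359.36
Σ gᵢ = 24 + 3.2 = 27.2
Vm = -1359.36 / 27.2 = -49.98 mV

-50.0 mV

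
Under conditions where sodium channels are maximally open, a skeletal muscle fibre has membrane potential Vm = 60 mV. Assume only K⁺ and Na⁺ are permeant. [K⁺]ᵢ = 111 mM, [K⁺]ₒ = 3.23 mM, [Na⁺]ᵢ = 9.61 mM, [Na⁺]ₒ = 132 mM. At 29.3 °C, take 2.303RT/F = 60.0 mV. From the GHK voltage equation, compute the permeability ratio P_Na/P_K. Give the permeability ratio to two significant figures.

Let α = P_Na/P_K. GHK: Vm = 60.0·log₁₀[(Kₒ + α·Naₒ)/(Kᵢ + α·Naᵢ)].
10^(Vm/60.0) = 10^(60.0/60.0) = 10
So 10·(Kᵢ + α·Naᵢ) = Kₒ + α·Naₒ → α = (10·111.0 − 3.23) / (132.0 − 10·9.61)
α = (1110 − 3.23) / (132.0 − 96.1) = 1107/35.9 = 30.83

31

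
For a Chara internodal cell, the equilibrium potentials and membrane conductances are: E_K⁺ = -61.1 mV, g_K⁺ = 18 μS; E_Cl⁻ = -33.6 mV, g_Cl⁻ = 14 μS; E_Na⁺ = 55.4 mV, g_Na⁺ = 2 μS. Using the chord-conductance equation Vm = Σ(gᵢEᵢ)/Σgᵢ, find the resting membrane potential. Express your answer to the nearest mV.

-43 mV

Σ gᵢEᵢ = 18·(-61.1) + 14·(-33.6) + 2·(55.4) = -1459.40
Σ gᵢ = 18 + 14 + 2 = 34
Vm = -1459.40 / 34 = -42.92 mV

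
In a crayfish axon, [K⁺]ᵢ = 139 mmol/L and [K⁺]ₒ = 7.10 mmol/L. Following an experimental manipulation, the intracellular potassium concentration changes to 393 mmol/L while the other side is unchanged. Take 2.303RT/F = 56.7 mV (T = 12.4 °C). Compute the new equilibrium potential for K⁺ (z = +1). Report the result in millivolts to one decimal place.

-98.8 mV

After the shift: [K⁺]_out = 7.10, [K⁺]_in = 393 mmol/L.
E_new = (56.7/1)·log₁₀(7.10/393) = 56.70 · (-1.7431) = -98.84 mV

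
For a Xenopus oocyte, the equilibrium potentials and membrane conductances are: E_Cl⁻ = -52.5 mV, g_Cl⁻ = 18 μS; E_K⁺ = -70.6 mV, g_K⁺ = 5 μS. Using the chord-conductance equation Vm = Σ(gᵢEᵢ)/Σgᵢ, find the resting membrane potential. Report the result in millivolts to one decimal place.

-56.4 mV

Σ gᵢEᵢ = 18·(-52.5) + 5·(-70.6) = -1298.00
Σ gᵢ = 18 + 5 = 23
Vm = -1298.00 / 23 = -56.43 mV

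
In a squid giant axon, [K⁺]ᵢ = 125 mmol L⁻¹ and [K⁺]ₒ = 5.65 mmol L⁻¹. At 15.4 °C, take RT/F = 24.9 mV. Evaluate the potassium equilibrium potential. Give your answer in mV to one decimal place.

E = (24.9/z) · ln([K⁺]_out/[K⁺]_in) with z = +1.
= (24.9/1) · ln(5.65/125) = 24.90 · ln(0.0452)
= 24.90 · (-3.0967) = -77.11 mV

-77.1 mV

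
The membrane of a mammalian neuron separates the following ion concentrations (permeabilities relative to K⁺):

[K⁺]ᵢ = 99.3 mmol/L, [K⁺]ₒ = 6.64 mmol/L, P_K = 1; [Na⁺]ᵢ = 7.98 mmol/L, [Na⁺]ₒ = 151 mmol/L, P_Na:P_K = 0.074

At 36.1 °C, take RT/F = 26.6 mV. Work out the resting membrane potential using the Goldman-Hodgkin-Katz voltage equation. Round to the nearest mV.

Vm = 26.6 · ln[(Σ P·[cation]ₒ + Σ P·[anion]ᵢ) / (Σ P·[cation]ᵢ + Σ P·[anion]ₒ)]
Numerator = 1×6.64 + 0.074×151 = 17.81
Denominator = 1×99.3 + 0.074×7.98 = 99.89
Vm = 26.6 · ln(0.17834) = 26.6 × (-1.7241) = -45.86 mV

-46 mV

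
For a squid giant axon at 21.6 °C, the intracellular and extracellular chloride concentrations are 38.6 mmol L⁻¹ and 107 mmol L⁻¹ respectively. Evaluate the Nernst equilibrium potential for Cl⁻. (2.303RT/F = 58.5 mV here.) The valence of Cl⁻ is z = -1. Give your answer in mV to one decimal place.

E = (58.5/z) · log₁₀([Cl⁻]_out/[Cl⁻]_in) with z = -1.
For an anion, dividing by z = -1 reverses the sign.
= (58.5/-1) · log₁₀(107/38.6) = -58.50 · log₁₀(2.772)
= -58.50 · (0.4428) = -25.90 mV

-25.9 mV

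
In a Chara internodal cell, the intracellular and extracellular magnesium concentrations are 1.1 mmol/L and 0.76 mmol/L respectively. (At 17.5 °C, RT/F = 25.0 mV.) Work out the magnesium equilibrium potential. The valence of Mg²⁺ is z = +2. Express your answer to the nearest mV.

E = (25.0/z) · ln([Mg²⁺]_out/[Mg²⁺]_in) with z = +2.
= (25.0/2) · ln(0.76/1.1) = 12.50 · ln(0.6909)
= 12.50 · (-0.3697) = -4.62 mV

-5 mV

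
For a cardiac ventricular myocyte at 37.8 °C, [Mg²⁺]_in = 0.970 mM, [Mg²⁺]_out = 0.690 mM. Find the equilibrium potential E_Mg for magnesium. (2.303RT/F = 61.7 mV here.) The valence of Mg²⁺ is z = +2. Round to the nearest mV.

E = (61.7/z) · log₁₀([Mg²⁺]_out/[Mg²⁺]_in) with z = +2.
= (61.7/2) · log₁₀(0.690/0.970) = 30.85 · log₁₀(0.7113)
= 30.85 · (-0.1479) = -4.56 mV

-5 mV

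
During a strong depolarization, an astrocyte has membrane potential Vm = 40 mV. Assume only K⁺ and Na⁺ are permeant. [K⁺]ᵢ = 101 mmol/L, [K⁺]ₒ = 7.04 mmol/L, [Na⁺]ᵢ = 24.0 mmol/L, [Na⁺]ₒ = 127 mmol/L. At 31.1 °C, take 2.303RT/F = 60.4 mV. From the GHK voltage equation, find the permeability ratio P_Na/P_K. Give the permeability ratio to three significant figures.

Let α = P_Na/P_K. GHK: Vm = 60.4·log₁₀[(Kₒ + α·Naₒ)/(Kᵢ + α·Naᵢ)].
10^(Vm/60.4) = 10^(40.0/60.4) = 4.5946
So 4.5946·(Kᵢ + α·Naᵢ) = Kₒ + α·Naₒ → α = (4.5946·101.0 − 7.04) / (127.0 − 4.5946·24.0)
α = (464.1 − 7.04) / (127.0 − 110.3) = 457/16.73 = 27.32

27.3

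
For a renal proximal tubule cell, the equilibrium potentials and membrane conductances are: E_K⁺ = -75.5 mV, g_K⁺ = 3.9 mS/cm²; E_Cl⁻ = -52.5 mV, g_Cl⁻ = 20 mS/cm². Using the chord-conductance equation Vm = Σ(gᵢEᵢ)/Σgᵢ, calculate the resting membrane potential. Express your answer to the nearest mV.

-56 mV

Σ gᵢEᵢ = 3.9·(-75.5) + 20·(-52.5) = -1344.45
Σ gᵢ = 3.9 + 20 = 23.9
Vm = -1344.45 / 23.9 = -56.25 mV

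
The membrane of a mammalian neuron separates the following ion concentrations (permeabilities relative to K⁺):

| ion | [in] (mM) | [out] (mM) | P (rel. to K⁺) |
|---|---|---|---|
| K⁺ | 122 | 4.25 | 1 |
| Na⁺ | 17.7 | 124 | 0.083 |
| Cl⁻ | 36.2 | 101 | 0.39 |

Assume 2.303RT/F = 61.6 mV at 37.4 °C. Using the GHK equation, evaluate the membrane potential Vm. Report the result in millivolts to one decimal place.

-46.5 mV

Vm = 61.6 · log₁₀[(Σ P·[cation]ₒ + Σ P·[anion]ᵢ) / (Σ P·[cation]ᵢ + Σ P·[anion]ₒ)]
Numerator = 1×4.25 + 0.083×124 + 0.39×36.2 = 28.66
Denominator = 1×122 + 0.083×17.7 + 0.39×101 = 162.9
Vm = 61.6 · log₁₀(0.17598) = 61.6 × (-0.7545) = -46.48 mV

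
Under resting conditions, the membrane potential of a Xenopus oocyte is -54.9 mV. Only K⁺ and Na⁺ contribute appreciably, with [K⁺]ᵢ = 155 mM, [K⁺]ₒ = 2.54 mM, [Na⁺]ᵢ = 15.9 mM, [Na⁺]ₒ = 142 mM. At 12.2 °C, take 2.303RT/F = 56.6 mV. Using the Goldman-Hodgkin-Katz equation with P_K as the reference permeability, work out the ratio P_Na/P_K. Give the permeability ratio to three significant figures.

Let α = P_Na/P_K. GHK: Vm = 56.6·log₁₀[(Kₒ + α·Naₒ)/(Kᵢ + α·Naᵢ)].
10^(Vm/56.6) = 10^(-54.9/56.6) = 0.10716
So 0.10716·(Kᵢ + α·Naᵢ) = Kₒ + α·Naₒ → α = (0.10716·155.0 − 2.54) / (142.0 − 0.10716·15.9)
α = (16.61 − 2.54) / (142.0 − 1.704) = 14.07/140.3 = 0.1003

0.100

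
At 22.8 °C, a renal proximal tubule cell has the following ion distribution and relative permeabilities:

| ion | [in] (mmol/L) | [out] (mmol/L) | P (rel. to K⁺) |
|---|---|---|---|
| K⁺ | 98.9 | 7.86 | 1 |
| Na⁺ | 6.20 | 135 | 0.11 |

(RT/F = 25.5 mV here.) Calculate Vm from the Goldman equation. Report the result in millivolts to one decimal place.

Vm = 25.5 · ln[(Σ P·[cation]ₒ + Σ P·[anion]ᵢ) / (Σ P·[cation]ᵢ + Σ P·[anion]ₒ)]
Numerator = 1×7.86 + 0.11×135 = 22.71
Denominator = 1×98.9 + 0.11×6.20 = 99.58
Vm = 25.5 · ln(0.22805) = 25.5 × (-1.4782) = -37.69 mV

-37.7 mV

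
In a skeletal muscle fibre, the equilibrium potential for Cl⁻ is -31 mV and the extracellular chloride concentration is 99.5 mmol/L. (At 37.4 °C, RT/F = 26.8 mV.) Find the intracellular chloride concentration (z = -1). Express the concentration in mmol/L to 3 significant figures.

Nernst: E = (26.8/-1) · ln([out]/[in]), so ln([out]/[in]) = -31.0 × -1 / 26.8 = 1.1567.
[out]/[in] = e^(1.1567) = 3.179.
[in] = 99.5 / 3.179 = 31.29 mmol/L.

31.3 mmol/L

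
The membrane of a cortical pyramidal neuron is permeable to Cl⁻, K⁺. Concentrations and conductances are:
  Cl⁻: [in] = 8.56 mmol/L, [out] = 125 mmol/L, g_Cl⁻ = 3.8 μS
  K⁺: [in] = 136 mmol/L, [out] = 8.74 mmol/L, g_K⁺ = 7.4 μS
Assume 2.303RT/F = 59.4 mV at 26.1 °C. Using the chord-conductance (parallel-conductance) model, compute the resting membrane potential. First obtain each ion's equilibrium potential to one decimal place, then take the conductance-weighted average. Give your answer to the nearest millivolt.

-70 mV

E_Cl⁻ = (59.4/-1)·log₁₀(125/8.56) = -69.2 mV
E_K⁺ = (59.4/1)·log₁₀(8.74/136) = -70.8 mV
Vm = (Σ gᵢEᵢ)/(Σ gᵢ) = (3.8·-69.2 + 7.4·-70.8) / (3.8 + 7.4)
= -786.88 / 11.2 = -70.26 mV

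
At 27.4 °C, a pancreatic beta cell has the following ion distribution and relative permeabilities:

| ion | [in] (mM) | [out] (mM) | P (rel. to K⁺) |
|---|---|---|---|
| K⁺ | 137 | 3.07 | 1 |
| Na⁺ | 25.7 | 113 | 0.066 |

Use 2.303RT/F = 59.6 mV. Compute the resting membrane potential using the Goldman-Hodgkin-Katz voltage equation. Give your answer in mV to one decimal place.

-66.7 mV

Vm = 59.6 · log₁₀[(Σ P·[cation]ₒ + Σ P·[anion]ᵢ) / (Σ P·[cation]ᵢ + Σ P·[anion]ₒ)]
Numerator = 1×3.07 + 0.066×113 = 10.53
Denominator = 1×137 + 0.066×25.7 = 138.7
Vm = 59.6 · log₁₀(0.075907) = 59.6 × (-1.1197) = -66.74 mV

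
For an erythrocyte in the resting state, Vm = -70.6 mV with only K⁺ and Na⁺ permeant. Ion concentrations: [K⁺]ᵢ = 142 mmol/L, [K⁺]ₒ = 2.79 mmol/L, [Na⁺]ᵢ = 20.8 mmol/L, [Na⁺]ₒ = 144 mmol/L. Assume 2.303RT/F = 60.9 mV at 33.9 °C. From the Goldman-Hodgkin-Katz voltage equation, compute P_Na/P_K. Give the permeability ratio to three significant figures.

0.0495

Let α = P_Na/P_K. GHK: Vm = 60.9·log₁₀[(Kₒ + α·Naₒ)/(Kᵢ + α·Naᵢ)].
10^(Vm/60.9) = 10^(-70.6/60.9) = 0.069298
So 0.069298·(Kᵢ + α·Naᵢ) = Kₒ + α·Naₒ → α = (0.069298·142.0 − 2.79) / (144.0 − 0.069298·20.8)
α = (9.84 − 2.79) / (144.0 − 1.441) = 7.05/142.6 = 0.04946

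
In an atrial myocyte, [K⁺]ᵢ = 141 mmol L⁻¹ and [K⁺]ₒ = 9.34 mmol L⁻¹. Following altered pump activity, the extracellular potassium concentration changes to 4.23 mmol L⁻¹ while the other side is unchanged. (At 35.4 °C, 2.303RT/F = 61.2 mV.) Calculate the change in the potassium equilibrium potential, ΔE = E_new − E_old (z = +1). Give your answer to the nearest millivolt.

E_old = (61.2/1)·log₁₀(9.34/141) = -72.15 mV
E_new = (61.2/1)·log₁₀(4.23/141) = -93.20 mV
ΔE = -93.20 − (-72.15) = -21.05 mV

-21 mV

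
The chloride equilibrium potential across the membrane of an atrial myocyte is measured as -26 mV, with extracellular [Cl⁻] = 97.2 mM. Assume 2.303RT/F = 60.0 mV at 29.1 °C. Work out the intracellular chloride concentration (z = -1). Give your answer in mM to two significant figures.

Nernst: E = (60.0/-1) · log₁₀([out]/[in]), so log₁₀([out]/[in]) = -26.0 × -1 / 60.0 = 0.4333.
[out]/[in] = 10^(0.4333) = 2.712.
[in] = 97.2 / 2.712 = 35.84 mM.

36 mM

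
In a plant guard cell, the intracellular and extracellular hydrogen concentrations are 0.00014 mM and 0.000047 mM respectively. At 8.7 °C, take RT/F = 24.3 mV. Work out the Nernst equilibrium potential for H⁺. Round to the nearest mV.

-27 mV

E = (24.3/z) · ln([H⁺]_out/[H⁺]_in) with z = +1.
= (24.3/1) · ln(0.000047/0.00014) = 24.30 · ln(0.3357)
= 24.30 · (-1.0915) = -26.52 mV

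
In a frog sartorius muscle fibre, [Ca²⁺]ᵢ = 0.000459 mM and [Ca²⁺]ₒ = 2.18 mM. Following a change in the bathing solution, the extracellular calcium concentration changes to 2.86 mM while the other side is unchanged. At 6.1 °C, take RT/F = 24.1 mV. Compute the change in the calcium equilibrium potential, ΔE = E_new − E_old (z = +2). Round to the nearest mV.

3 mV

E_old = (24.1/2)·ln(2.18/0.000459) = 102.01 mV
E_new = (24.1/2)·ln(2.86/0.000459) = 105.28 mV
ΔE = 105.28 − (102.01) = 3.27 mV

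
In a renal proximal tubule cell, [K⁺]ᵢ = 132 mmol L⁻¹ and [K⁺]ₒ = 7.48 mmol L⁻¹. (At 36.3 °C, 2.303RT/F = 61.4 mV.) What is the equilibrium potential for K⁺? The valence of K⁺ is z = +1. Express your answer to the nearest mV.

-77 mV

E = (61.4/z) · log₁₀([K⁺]_out/[K⁺]_in) with z = +1.
= (61.4/1) · log₁₀(7.48/132) = 61.40 · log₁₀(0.05667)
= 61.40 · (-1.2467) = -76.55 mV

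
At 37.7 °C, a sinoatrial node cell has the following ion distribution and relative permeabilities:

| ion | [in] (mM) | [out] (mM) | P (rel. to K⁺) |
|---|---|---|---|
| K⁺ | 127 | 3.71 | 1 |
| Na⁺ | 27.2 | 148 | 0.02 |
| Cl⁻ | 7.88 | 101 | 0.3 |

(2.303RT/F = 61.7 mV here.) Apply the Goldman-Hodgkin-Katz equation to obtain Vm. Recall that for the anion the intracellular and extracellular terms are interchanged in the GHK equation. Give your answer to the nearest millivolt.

Vm = 61.7 · log₁₀[(Σ P·[cation]ₒ + Σ P·[anion]ᵢ) / (Σ P·[cation]ᵢ + Σ P·[anion]ₒ)]
Numerator = 1×3.71 + 0.02×148 + 0.3×7.88 = 9.034
Denominator = 1×127 + 0.02×27.2 + 0.3×101 = 157.8
Vm = 61.7 · log₁₀(0.057234) = 61.7 × (-1.2423) = -76.65 mV

-77 mV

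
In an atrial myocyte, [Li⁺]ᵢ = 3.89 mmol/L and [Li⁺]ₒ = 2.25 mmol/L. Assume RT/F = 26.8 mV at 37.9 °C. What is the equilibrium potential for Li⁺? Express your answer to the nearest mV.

-15 mV

E = (26.8/z) · ln([Li⁺]_out/[Li⁺]_in) with z = +1.
= (26.8/1) · ln(2.25/3.89) = 26.80 · ln(0.5784)
= 26.80 · (-0.5475) = -14.67 mV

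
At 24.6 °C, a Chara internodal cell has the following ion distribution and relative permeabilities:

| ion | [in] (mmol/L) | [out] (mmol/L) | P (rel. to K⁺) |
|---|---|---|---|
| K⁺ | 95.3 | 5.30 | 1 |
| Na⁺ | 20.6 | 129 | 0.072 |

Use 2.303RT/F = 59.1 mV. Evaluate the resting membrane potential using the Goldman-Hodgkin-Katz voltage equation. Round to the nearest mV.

Vm = 59.1 · log₁₀[(Σ P·[cation]ₒ + Σ P·[anion]ᵢ) / (Σ P·[cation]ᵢ + Σ P·[anion]ₒ)]
Numerator = 1×5.30 + 0.072×129 = 14.59
Denominator = 1×95.3 + 0.072×20.6 = 96.78
Vm = 59.1 · log₁₀(0.15073) = 59.1 × (-0.8218) = -48.57 mV

-49 mV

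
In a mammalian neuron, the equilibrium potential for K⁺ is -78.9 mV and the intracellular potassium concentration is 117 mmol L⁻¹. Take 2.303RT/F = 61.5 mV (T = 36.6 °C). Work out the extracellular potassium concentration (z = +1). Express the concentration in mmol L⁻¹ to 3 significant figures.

Nernst: E = (61.5/1) · log₁₀([out]/[in]), so log₁₀([out]/[in]) = -78.9 × 1 / 61.5 = -1.2829.
[out]/[in] = 10^(-1.2829) = 0.05213.
[out] = 0.05213 × 117 = 6.099 mmol L⁻¹.

6.10 mmol L⁻¹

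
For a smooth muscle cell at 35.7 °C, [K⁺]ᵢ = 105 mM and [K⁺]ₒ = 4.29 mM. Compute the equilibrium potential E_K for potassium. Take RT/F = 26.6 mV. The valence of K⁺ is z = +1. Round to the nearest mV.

E = (26.6/z) · ln([K⁺]_out/[K⁺]_in) with z = +1.
= (26.6/1) · ln(4.29/105) = 26.60 · ln(0.04086)
= 26.60 · (-3.1977) = -85.06 mV

-85 mV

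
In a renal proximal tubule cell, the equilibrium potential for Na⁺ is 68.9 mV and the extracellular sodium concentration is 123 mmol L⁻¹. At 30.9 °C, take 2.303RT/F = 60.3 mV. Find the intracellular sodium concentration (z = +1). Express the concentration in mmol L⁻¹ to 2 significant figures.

Nernst: E = (60.3/1) · log₁₀([out]/[in]), so log₁₀([out]/[in]) = 68.9 × 1 / 60.3 = 1.1426.
[out]/[in] = 10^(1.1426) = 13.89.
[in] = 123 / 13.89 = 8.857 mmol L⁻¹.

8.9 mmol L⁻¹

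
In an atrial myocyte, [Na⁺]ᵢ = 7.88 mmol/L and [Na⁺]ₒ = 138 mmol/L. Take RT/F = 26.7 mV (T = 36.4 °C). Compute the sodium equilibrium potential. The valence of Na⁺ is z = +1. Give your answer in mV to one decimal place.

76.4 mV

E = (26.7/z) · ln([Na⁺]_out/[Na⁺]_in) with z = +1.
= (26.7/1) · ln(138/7.88) = 26.70 · ln(17.51)
= 26.70 · (2.8629) = 76.44 mV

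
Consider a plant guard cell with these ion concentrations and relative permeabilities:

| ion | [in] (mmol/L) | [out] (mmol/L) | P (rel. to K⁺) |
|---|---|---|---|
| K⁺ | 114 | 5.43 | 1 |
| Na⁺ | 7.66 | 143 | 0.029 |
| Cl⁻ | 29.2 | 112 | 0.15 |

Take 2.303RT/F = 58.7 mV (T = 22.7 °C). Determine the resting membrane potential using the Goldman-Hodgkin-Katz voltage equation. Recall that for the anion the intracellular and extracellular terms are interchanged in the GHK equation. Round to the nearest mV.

Vm = 58.7 · log₁₀[(Σ P·[cation]ₒ + Σ P·[anion]ᵢ) / (Σ P·[cation]ᵢ + Σ P·[anion]ₒ)]
Numerator = 1×5.43 + 0.029×143 + 0.15×29.2 = 13.96
Denominator = 1×114 + 0.029×7.66 + 0.15×112 = 131
Vm = 58.7 · log₁₀(0.10652) = 58.7 × (-0.9726) = -57.09 mV

-57 mV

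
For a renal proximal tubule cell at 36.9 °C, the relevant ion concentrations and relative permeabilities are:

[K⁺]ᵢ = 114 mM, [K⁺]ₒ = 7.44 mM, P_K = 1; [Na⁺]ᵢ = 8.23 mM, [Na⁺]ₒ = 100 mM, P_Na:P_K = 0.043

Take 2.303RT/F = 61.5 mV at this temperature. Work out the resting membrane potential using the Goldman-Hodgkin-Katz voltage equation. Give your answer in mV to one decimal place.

Vm = 61.5 · log₁₀[(Σ P·[cation]ₒ + Σ P·[anion]ᵢ) / (Σ P·[cation]ᵢ + Σ P·[anion]ₒ)]
Numerator = 1×7.44 + 0.043×100 = 11.74
Denominator = 1×114 + 0.043×8.23 = 114.4
Vm = 61.5 · log₁₀(0.10266) = 61.5 × (-0.9886) = -60.80 mV

-60.8 mV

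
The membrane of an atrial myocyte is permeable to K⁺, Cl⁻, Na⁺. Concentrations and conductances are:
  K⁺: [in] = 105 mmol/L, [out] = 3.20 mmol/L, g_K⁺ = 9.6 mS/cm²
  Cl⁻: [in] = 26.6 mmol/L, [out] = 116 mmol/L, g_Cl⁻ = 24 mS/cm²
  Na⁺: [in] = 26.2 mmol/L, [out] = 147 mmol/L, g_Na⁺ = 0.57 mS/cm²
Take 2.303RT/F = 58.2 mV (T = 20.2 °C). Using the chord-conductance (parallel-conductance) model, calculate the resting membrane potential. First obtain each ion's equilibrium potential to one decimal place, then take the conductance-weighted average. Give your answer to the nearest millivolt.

E_K⁺ = (58.2/1)·log₁₀(3.20/105) = -88.2 mV
E_Cl⁻ = (58.2/-1)·log₁₀(116/26.6) = -37.2 mV
E_Na⁺ = (58.2/1)·log₁₀(147/26.2) = 43.6 mV
Vm = (Σ gᵢEᵢ)/(Σ gᵢ) = (9.6·-88.2 + 24·-37.2 + 0.57·43.6) / (9.6 + 24 + 0.57)
= -1714.67 / 34.17 = -50.18 mV

-50 mV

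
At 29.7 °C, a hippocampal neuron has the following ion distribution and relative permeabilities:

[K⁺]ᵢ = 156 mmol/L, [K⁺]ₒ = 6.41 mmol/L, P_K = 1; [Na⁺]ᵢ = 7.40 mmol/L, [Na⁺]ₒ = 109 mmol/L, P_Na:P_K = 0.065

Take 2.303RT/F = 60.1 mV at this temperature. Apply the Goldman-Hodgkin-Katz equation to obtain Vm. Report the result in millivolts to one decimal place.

Vm = 60.1 · log₁₀[(Σ P·[cation]ₒ + Σ P·[anion]ᵢ) / (Σ P·[cation]ᵢ + Σ P·[anion]ₒ)]
Numerator = 1×6.41 + 0.065×109 = 13.5
Denominator = 1×156 + 0.065×7.40 = 156.5
Vm = 60.1 · log₁₀(0.086241) = 60.1 × (-1.0643) = -63.96 mV

-64.0 mV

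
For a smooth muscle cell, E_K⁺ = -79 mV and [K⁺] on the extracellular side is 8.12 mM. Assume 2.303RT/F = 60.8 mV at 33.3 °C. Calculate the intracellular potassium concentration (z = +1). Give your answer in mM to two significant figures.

Nernst: E = (60.8/1) · log₁₀([out]/[in]), so log₁₀([out]/[in]) = -79.0 × 1 / 60.8 = -1.2993.
[out]/[in] = 10^(-1.2993) = 0.05019.
[in] = 8.12 / 0.05019 = 161.8 mM.

160 mM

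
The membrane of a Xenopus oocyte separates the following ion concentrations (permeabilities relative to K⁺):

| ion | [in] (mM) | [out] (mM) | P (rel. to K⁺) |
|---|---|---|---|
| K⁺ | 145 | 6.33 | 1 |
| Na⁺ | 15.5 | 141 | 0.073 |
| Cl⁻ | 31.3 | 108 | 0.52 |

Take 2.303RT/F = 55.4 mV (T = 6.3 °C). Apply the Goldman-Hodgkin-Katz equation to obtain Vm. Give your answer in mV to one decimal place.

-43.7 mV

Vm = 55.4 · log₁₀[(Σ P·[cation]ₒ + Σ P·[anion]ᵢ) / (Σ P·[cation]ᵢ + Σ P·[anion]ₒ)]
Numerator = 1×6.33 + 0.073×141 + 0.52×31.3 = 32.9
Denominator = 1×145 + 0.073×15.5 + 0.52×108 = 202.3
Vm = 55.4 · log₁₀(0.16263) = 55.4 × (-0.7888) = -43.70 mV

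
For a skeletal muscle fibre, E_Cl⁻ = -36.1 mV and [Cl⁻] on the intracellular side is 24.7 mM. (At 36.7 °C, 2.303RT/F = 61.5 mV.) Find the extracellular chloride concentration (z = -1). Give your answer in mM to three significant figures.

95.4 mM

Nernst: E = (61.5/-1) · log₁₀([out]/[in]), so log₁₀([out]/[in]) = -36.1 × -1 / 61.5 = 0.5870.
[out]/[in] = 10^(0.5870) = 3.864.
[out] = 3.864 × 24.7 = 95.43 mM.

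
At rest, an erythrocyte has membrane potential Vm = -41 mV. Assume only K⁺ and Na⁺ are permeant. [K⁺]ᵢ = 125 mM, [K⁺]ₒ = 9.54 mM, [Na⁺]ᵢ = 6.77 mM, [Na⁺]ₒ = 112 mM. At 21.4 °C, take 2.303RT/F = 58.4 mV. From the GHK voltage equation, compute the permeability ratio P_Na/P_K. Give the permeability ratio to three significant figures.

Let α = P_Na/P_K. GHK: Vm = 58.4·log₁₀[(Kₒ + α·Naₒ)/(Kᵢ + α·Naᵢ)].
10^(Vm/58.4) = 10^(-41.0/58.4) = 0.19858
So 0.19858·(Kᵢ + α·Naᵢ) = Kₒ + α·Naₒ → α = (0.19858·125.0 − 9.54) / (112.0 − 0.19858·6.77)
α = (24.82 − 9.54) / (112.0 − 1.344) = 15.28/110.7 = 0.1381

0.138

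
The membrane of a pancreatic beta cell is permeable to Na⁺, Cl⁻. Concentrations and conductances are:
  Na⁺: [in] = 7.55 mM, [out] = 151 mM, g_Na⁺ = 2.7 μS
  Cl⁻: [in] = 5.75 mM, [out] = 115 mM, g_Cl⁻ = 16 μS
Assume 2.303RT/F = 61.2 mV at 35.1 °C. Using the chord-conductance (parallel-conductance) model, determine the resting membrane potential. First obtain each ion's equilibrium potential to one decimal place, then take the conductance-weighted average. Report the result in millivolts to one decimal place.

E_Na⁺ = (61.2/1)·log₁₀(151/7.55) = 79.6 mV
E_Cl⁻ = (61.2/-1)·log₁₀(115/5.75) = -79.6 mV
Vm = (Σ gᵢEᵢ)/(Σ gᵢ) = (2.7·79.6 + 16·-79.6) / (2.7 + 16)
= -1058.68 / 18.7 = -56.61 mV

-56.6 mV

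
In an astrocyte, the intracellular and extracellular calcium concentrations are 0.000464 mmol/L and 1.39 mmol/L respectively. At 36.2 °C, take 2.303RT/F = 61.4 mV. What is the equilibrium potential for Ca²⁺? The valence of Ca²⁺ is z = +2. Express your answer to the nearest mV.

E = (61.4/z) · log₁₀([Ca²⁺]_out/[Ca²⁺]_in) with z = +2.
= (61.4/2) · log₁₀(1.39/0.000464) = 30.70 · log₁₀(2996)
= 30.70 · (3.4765) = 106.73 mV

107 mV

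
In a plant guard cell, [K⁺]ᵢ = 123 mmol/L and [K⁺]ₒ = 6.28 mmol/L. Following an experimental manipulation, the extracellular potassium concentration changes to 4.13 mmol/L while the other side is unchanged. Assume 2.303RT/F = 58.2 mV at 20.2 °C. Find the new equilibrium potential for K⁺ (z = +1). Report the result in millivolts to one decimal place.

-85.8 mV

After the shift: [K⁺]_out = 4.13, [K⁺]_in = 123 mmol/L.
E_new = (58.2/1)·log₁₀(4.13/123) = 58.20 · (-1.4740) = -85.78 mV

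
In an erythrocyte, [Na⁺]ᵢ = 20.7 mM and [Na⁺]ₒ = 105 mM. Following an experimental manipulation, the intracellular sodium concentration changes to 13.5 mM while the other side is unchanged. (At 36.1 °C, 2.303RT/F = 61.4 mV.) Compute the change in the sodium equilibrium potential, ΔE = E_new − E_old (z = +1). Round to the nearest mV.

11 mV

E_old = (61.4/1)·log₁₀(105/20.7) = 43.30 mV
E_new = (61.4/1)·log₁₀(105/13.5) = 54.70 mV
ΔE = 54.70 − (43.30) = 11.40 mV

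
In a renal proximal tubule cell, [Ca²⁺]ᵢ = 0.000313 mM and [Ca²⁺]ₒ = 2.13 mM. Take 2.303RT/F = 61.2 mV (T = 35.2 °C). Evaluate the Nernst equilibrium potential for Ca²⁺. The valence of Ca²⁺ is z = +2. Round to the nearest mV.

117 mV

E = (61.2/z) · log₁₀([Ca²⁺]_out/[Ca²⁺]_in) with z = +2.
= (61.2/2) · log₁₀(2.13/0.000313) = 30.60 · log₁₀(6805)
= 30.60 · (3.8328) = 117.28 mV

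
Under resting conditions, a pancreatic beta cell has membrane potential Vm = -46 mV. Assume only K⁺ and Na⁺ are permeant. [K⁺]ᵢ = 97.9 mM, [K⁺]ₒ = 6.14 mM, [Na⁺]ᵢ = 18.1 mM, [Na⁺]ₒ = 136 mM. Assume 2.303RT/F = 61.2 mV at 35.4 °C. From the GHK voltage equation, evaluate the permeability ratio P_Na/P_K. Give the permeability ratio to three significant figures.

Let α = P_Na/P_K. GHK: Vm = 61.2·log₁₀[(Kₒ + α·Naₒ)/(Kᵢ + α·Naᵢ)].
10^(Vm/61.2) = 10^(-46.0/61.2) = 0.17716
So 0.17716·(Kᵢ + α·Naᵢ) = Kₒ + α·Naₒ → α = (0.17716·97.9 − 6.14) / (136.0 − 0.17716·18.1)
α = (17.34 − 6.14) / (136.0 − 3.207) = 11.2/132.8 = 0.08437

0.0844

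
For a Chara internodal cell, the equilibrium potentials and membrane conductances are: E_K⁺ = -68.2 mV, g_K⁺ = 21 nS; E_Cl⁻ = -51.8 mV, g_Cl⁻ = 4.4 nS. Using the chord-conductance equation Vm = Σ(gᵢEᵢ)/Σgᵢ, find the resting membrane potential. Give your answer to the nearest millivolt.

Σ gᵢEᵢ = 21·(-68.2) + 4.4·(-51.8) = -1660.12
Σ gᵢ = 21 + 4.4 = 25.4
Vm = -1660.12 / 25.4 = -65.36 mV

-65 mV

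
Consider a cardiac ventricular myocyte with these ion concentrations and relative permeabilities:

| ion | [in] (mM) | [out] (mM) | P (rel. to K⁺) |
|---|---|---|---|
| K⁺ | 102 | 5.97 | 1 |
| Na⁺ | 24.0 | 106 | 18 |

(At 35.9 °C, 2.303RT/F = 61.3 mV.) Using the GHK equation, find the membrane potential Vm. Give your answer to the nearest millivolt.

Vm = 61.3 · log₁₀[(Σ P·[cation]ₒ + Σ P·[anion]ᵢ) / (Σ P·[cation]ᵢ + Σ P·[anion]ₒ)]
Numerator = 1×5.97 + 18×106 = 1914
Denominator = 1×102 + 18×24.0 = 534
Vm = 61.3 · log₁₀(3.5842) = 61.3 × (0.5544) = 33.98 mV

34 mV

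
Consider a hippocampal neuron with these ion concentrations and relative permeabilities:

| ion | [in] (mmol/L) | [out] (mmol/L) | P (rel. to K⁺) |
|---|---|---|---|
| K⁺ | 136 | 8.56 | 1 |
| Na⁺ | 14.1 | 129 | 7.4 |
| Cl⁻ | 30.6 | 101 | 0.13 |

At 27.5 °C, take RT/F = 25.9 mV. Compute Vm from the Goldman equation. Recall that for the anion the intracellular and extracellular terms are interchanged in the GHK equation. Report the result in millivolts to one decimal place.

34.7 mV

Vm = 25.9 · ln[(Σ P·[cation]ₒ + Σ P·[anion]ᵢ) / (Σ P·[cation]ᵢ + Σ P·[anion]ₒ)]
Numerator = 1×8.56 + 7.4×129 + 0.13×30.6 = 967.1
Denominator = 1×136 + 7.4×14.1 + 0.13×101 = 253.5
Vm = 25.9 · ln(3.8156) = 25.9 × (1.3391) = 34.68 mV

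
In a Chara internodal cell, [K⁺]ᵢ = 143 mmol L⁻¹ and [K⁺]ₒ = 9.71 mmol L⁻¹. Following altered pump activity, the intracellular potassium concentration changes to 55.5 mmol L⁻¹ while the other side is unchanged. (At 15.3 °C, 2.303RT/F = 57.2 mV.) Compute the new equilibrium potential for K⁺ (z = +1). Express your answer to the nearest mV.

After the shift: [K⁺]_out = 9.71, [K⁺]_in = 55.5 mmol L⁻¹.
E_new = (57.2/1)·log₁₀(9.71/55.5) = 57.20 · (-0.7571) = -43.30 mV

-43 mV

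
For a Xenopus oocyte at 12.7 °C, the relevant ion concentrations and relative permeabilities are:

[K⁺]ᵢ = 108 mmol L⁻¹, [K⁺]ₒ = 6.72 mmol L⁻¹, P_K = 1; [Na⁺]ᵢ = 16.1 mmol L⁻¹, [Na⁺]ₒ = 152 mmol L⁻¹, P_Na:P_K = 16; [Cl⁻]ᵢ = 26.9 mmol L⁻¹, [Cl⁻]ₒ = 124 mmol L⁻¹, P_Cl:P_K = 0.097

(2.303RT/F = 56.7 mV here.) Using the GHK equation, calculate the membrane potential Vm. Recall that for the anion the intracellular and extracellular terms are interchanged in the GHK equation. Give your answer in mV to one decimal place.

46.0 mV

Vm = 56.7 · log₁₀[(Σ P·[cation]ₒ + Σ P·[anion]ᵢ) / (Σ P·[cation]ᵢ + Σ P·[anion]ₒ)]
Numerator = 1×6.72 + 16×152 + 0.097×26.9 = 2441
Denominator = 1×108 + 16×16.1 + 0.097×124 = 377.6
Vm = 56.7 · log₁₀(6.4649) = 56.7 × (0.8106) = 45.96 mV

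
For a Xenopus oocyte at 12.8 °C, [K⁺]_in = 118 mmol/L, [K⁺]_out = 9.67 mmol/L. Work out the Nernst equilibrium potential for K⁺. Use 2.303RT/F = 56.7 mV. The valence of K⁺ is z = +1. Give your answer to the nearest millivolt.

E = (56.7/z) · log₁₀([K⁺]_out/[K⁺]_in) with z = +1.
= (56.7/1) · log₁₀(9.67/118) = 56.70 · log₁₀(0.08195)
= 56.70 · (-1.0865) = -61.60 mV

-62 mV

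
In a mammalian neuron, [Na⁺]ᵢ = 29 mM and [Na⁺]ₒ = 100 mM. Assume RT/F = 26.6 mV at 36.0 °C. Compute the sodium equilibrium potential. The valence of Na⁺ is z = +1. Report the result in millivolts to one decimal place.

E = (26.6/z) · ln([Na⁺]_out/[Na⁺]_in) with z = +1.
= (26.6/1) · ln(100/29) = 26.60 · ln(3.448)
= 26.60 · (1.2379) = 32.93 mV

32.9 mV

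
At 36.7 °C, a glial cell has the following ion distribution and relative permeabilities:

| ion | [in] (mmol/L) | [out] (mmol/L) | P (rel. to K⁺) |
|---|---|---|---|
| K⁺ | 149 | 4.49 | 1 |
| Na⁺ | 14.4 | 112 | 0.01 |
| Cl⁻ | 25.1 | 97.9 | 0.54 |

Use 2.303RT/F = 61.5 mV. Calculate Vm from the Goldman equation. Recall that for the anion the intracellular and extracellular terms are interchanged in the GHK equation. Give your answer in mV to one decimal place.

-62.9 mV

Vm = 61.5 · log₁₀[(Σ P·[cation]ₒ + Σ P·[anion]ᵢ) / (Σ P·[cation]ᵢ + Σ P·[anion]ₒ)]
Numerator = 1×4.49 + 0.01×112 + 0.54×25.1 = 19.16
Denominator = 1×149 + 0.01×14.4 + 0.54×97.9 = 202
Vm = 61.5 · log₁₀(0.094867) = 61.5 × (-1.0229) = -62.91 mV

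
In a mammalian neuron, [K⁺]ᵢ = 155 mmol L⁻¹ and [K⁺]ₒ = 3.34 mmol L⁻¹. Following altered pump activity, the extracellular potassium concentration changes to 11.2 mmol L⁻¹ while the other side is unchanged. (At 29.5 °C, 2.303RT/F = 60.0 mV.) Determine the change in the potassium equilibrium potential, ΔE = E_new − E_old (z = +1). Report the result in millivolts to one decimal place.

E_old = (60.0/1)·log₁₀(3.34/155) = -100.00 mV
E_new = (60.0/1)·log₁₀(11.2/155) = -68.47 mV
ΔE = -68.47 − (-100.00) = 31.53 mV

31.5 mV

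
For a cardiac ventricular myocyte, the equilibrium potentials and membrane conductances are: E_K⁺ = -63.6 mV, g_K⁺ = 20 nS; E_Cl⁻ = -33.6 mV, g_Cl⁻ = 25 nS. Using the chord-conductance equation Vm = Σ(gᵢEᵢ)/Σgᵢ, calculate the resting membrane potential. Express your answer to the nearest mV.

-47 mV

Σ gᵢEᵢ = 20·(-63.6) + 25·(-33.6) = -2112.00
Σ gᵢ = 20 + 25 = 45
Vm = -2112.00 / 45 = -46.93 mV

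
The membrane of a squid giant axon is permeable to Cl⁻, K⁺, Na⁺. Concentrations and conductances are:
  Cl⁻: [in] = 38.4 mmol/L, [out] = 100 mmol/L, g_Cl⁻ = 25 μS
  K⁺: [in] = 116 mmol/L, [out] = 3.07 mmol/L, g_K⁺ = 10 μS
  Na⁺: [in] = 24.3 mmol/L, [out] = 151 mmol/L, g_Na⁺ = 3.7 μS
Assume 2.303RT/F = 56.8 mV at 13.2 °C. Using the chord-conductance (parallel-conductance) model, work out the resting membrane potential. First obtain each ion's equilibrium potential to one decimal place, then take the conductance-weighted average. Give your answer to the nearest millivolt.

E_Cl⁻ = (56.8/-1)·log₁₀(100/38.4) = -23.6 mV
E_K⁺ = (56.8/1)·log₁₀(3.07/116) = -89.6 mV
E_Na⁺ = (56.8/1)·log₁₀(151/24.3) = 45.1 mV
Vm = (Σ gᵢEᵢ)/(Σ gᵢ) = (25·-23.6 + 10·-89.6 + 3.7·45.1) / (25 + 10 + 3.7)
= -1319.13 / 38.7 = -34.09 mV

-34 mV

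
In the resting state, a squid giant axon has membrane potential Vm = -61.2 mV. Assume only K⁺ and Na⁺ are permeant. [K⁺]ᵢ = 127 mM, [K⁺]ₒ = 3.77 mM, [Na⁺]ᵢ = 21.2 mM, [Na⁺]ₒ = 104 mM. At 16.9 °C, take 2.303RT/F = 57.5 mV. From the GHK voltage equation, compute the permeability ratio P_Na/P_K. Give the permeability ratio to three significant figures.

Let α = P_Na/P_K. GHK: Vm = 57.5·log₁₀[(Kₒ + α·Naₒ)/(Kᵢ + α·Naᵢ)].
10^(Vm/57.5) = 10^(-61.2/57.5) = 0.086229
So 0.086229·(Kᵢ + α·Naᵢ) = Kₒ + α·Naₒ → α = (0.086229·127.0 − 3.77) / (104.0 − 0.086229·21.2)
α = (10.95 − 3.77) / (104.0 − 1.828) = 7.181/102.2 = 0.07028

0.0703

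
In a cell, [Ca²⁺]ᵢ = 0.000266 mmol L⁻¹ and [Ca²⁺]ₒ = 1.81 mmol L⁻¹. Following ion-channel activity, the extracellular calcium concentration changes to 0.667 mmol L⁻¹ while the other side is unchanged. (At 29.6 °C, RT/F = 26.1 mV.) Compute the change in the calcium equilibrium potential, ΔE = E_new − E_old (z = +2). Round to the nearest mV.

-13 mV

E_old = (26.1/2)·ln(1.81/0.000266) = 115.17 mV
E_new = (26.1/2)·ln(0.667/0.000266) = 102.14 mV
ΔE = 102.14 − (115.17) = -13.03 mV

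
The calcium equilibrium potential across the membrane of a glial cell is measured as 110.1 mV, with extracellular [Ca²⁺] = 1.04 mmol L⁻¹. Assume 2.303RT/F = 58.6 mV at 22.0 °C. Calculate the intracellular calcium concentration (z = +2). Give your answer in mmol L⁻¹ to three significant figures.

0.000182 mmol L⁻¹

Nernst: E = (58.6/2) · log₁₀([out]/[in]), so log₁₀([out]/[in]) = 110.1 × 2 / 58.6 = 3.7577.
[out]/[in] = 10^(3.7577) = 5724.
[in] = 1.04 / 5724 = 0.0001817 mmol L⁻¹.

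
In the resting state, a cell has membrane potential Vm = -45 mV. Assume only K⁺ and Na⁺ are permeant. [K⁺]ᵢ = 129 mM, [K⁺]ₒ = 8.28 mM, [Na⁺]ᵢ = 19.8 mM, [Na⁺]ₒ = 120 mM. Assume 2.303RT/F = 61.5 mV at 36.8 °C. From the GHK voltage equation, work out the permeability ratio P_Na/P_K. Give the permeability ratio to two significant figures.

Let α = P_Na/P_K. GHK: Vm = 61.5·log₁₀[(Kₒ + α·Naₒ)/(Kᵢ + α·Naᵢ)].
10^(Vm/61.5) = 10^(-45.0/61.5) = 0.18548
So 0.18548·(Kᵢ + α·Naᵢ) = Kₒ + α·Naₒ → α = (0.18548·129.0 − 8.28) / (120.0 − 0.18548·19.8)
α = (23.93 − 8.28) / (120.0 − 3.672) = 15.65/116.3 = 0.1345

0.13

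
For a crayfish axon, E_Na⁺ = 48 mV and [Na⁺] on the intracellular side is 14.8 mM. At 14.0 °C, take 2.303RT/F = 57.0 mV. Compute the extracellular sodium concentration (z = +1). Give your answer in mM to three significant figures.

103 mM

Nernst: E = (57.0/1) · log₁₀([out]/[in]), so log₁₀([out]/[in]) = 48.0 × 1 / 57.0 = 0.8421.
[out]/[in] = 10^(0.8421) = 6.952.
[out] = 6.952 × 14.8 = 102.9 mM.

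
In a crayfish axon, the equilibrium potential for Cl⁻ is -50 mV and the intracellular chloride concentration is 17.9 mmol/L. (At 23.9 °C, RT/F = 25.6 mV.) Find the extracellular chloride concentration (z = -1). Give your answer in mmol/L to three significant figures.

126 mmol/L

Nernst: E = (25.6/-1) · ln([out]/[in]), so ln([out]/[in]) = -50.0 × -1 / 25.6 = 1.9531.
[out]/[in] = e^(1.9531) = 7.051.
[out] = 7.051 × 17.9 = 126.2 mmol/L.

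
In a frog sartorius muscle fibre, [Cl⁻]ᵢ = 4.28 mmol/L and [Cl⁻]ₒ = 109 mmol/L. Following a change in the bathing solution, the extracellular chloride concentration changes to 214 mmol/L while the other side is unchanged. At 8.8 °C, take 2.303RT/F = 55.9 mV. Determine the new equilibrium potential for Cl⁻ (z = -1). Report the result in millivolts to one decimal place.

After the shift: [Cl⁻]_out = 214, [Cl⁻]_in = 4.28 mmol/L.
E_new = (55.9/-1)·log₁₀(214/4.28) = -55.90 · (1.6990) = -94.97 mV

-95.0 mV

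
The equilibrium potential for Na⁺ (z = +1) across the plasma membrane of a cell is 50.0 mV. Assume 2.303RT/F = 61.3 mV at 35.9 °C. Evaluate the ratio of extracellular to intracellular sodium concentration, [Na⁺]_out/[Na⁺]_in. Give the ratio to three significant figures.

log₁₀([out]/[in]) = E·z/(61.3) = 50.0 × 1 / 61.3 = 0.8157
[out]/[in] = 10^(0.8157) = 6.541

6.54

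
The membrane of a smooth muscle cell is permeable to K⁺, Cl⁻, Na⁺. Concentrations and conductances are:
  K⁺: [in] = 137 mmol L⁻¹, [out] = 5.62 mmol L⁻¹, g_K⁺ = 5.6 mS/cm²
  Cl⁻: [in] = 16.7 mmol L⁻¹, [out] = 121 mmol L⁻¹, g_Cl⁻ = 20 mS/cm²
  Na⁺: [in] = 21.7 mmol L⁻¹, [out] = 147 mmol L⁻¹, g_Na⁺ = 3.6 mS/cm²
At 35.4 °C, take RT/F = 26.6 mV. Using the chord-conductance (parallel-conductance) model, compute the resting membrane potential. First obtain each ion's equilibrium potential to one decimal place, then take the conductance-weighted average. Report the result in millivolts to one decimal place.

E_K⁺ = (26.6/1)·ln(5.62/137) = -85.0 mV
E_Cl⁻ = (26.6/-1)·ln(121/16.7) = -52.7 mV
E_Na⁺ = (26.6/1)·ln(147/21.7) = 50.9 mV
Vm = (Σ gᵢEᵢ)/(Σ gᵢ) = (5.6·-85.0 + 20·-52.7 + 3.6·50.9) / (5.6 + 20 + 3.6)
= -1346.76 / 29.2 = -46.12 mV

-46.1 mV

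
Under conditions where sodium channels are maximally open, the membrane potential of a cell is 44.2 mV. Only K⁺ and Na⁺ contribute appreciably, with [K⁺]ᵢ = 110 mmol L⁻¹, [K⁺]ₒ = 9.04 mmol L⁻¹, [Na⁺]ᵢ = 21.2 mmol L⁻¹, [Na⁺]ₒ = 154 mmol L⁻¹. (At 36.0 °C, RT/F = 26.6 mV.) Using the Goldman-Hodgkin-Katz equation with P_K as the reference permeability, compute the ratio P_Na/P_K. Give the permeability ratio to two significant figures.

Let α = P_Na/P_K. GHK: Vm = 26.6·ln[(Kₒ + α·Naₒ)/(Kᵢ + α·Naᵢ)].
e^(Vm/26.6) = e^(44.2/26.6) = 5.268
So 5.268·(Kᵢ + α·Naᵢ) = Kₒ + α·Naₒ → α = (5.268·110.0 − 9.04) / (154.0 − 5.268·21.2)
α = (579.5 − 9.04) / (154.0 − 111.7) = 570.4/42.32 = 13.48

13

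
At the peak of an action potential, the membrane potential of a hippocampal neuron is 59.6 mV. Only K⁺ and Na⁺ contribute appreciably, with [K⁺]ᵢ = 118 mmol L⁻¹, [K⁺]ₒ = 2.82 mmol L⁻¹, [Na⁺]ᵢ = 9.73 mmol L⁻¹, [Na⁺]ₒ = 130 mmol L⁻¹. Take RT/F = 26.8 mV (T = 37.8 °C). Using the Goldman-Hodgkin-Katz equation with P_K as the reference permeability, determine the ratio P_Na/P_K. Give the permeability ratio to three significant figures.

27.2

Let α = P_Na/P_K. GHK: Vm = 26.8·ln[(Kₒ + α·Naₒ)/(Kᵢ + α·Naᵢ)].
e^(Vm/26.8) = e^(59.6/26.8) = 9.2431
So 9.2431·(Kᵢ + α·Naᵢ) = Kₒ + α·Naₒ → α = (9.2431·118.0 − 2.82) / (130.0 − 9.2431·9.73)
α = (1091 − 2.82) / (130.0 − 89.94) = 1088/40.06 = 27.15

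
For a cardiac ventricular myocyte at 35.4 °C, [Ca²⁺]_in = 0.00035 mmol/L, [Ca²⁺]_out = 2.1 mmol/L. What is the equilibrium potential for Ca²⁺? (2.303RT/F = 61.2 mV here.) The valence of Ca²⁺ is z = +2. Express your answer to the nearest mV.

116 mV

E = (61.2/z) · log₁₀([Ca²⁺]_out/[Ca²⁺]_in) with z = +2.
= (61.2/2) · log₁₀(2.1/0.00035) = 30.60 · log₁₀(6000)
= 30.60 · (3.7782) = 115.61 mV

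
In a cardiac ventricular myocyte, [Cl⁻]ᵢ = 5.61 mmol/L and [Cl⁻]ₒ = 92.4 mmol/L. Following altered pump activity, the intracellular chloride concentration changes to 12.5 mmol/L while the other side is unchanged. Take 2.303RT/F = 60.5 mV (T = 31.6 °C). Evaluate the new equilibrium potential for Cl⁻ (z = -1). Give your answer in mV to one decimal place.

After the shift: [Cl⁻]_out = 92.4, [Cl⁻]_in = 12.5 mmol/L.
E_new = (60.5/-1)·log₁₀(92.4/12.5) = -60.50 · (0.8688) = -52.56 mV

-52.6 mV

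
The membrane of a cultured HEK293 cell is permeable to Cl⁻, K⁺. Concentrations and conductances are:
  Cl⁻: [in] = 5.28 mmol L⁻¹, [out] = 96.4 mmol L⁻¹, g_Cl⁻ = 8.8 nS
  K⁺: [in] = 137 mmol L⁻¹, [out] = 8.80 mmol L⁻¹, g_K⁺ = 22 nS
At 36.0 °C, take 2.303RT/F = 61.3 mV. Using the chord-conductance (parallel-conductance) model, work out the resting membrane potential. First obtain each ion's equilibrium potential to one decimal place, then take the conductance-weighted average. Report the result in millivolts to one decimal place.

-74.3 mV

E_Cl⁻ = (61.3/-1)·log₁₀(96.4/5.28) = -77.3 mV
E_K⁺ = (61.3/1)·log₁₀(8.80/137) = -73.1 mV
Vm = (Σ gᵢEᵢ)/(Σ gᵢ) = (8.8·-77.3 + 22·-73.1) / (8.8 + 22)
= -2288.44 / 30.8 = -74.30 mV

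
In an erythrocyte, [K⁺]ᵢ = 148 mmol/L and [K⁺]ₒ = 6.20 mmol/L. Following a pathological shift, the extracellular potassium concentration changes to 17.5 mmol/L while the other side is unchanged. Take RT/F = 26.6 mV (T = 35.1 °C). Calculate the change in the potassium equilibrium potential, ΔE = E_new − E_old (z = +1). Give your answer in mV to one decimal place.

E_old = (26.6/1)·ln(6.20/148) = -84.39 mV
E_new = (26.6/1)·ln(17.5/148) = -56.79 mV
ΔE = -56.79 − (-84.39) = 27.60 mV

27.6 mV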